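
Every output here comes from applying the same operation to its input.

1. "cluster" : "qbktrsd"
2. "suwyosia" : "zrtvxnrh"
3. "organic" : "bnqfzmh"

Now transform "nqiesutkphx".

Looking at the pairs, the operation is to move the last character to the front, then shift every letter 1 place backward in the alphabet (wrapping around).
On "nqiesutkphx": the first step gives "xnqiesutkph", and the second then gives "wmphdrtsjog".

wmphdrtsjog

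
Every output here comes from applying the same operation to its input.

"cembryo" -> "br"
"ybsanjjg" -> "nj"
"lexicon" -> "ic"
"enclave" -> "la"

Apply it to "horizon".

The pattern: move the last 2 characters to the front (rotate right by 2), then keep only the last 2 characters.
"horizon" → "onhoriz" → "iz".

iz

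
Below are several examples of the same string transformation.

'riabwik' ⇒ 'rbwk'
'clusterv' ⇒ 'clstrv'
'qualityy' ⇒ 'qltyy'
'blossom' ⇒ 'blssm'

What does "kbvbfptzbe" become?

kbvbfptzb

What's happening: remove every vowel.
"kbvbfptzbe" → "kbvbfptzb".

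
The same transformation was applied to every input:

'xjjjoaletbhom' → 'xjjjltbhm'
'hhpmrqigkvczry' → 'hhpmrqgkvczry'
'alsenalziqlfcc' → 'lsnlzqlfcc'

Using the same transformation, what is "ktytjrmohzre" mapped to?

Each output is the input with this applied: remove every vowel.
For "ktytjrmohzre" the result is "ktytjrmhzr".

ktytjrmhzr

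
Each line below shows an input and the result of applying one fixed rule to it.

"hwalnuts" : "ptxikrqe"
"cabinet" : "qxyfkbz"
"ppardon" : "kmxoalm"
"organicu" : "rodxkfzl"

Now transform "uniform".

jkfclor

In each case the input is transformed by: shift every letter 3 places backward in the alphabet (wrapping around), then swap the first and last characters.
Applying both steps to "uniform": "rkfcloj", then "jkfclor".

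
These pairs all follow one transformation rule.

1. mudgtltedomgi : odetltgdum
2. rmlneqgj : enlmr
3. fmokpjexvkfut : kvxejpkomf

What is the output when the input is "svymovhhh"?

The transformation: reverse the string, then delete the first 3 characters.
Applying both steps to "svymovhhh": "hhhvomyvs", then "vomyvs".

vomyvs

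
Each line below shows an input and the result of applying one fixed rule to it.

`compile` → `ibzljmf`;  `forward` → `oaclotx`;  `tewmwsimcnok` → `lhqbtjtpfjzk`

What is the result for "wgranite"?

Rule — move the last 2 characters to the front (rotate right by 2), then shift every letter 3 places backward in the alphabet (wrapping around).
"wgranite" → "tewgrani" → "qbtdoxkf".

qbtdoxkf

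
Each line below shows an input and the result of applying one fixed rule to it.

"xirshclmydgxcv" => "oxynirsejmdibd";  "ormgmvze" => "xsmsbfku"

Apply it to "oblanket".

hrgtqkzu

Rule — move the first character to the end, then shift every letter 6 places forward in the alphabet (wrapping around).
For "oblanket" the result is "hrgtqkzu".
(Check on "xirshclmydgxcv": → "irshclmydgxcvx" → "oxynirsejmdibd" ✓)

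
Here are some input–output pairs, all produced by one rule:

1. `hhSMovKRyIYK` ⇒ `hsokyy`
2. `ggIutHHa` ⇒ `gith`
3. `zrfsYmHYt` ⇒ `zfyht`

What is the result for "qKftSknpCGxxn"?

What's happening: keep every other character starting from the first (positions 1st, 3rd, 5th, ...), then convert every letter to lowercase.
Starting from "qKftSknpCGxxn": after the first operation, "qfSnCxn"; after the second, "qfsncxn".

qfsncxn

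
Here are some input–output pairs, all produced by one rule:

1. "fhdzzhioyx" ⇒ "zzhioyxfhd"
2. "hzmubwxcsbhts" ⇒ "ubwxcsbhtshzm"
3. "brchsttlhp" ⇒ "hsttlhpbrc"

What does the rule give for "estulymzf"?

The pattern: move the first 3 characters to the end (rotate left by 3).
Applying that to "estulymzf" gives "ulymzfest".

ulymzfest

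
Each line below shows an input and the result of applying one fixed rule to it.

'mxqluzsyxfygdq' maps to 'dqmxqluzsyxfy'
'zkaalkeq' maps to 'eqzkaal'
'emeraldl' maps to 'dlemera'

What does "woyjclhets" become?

Rule — move the last 2 characters to the front (rotate right by 2), then delete the last character.
Working it through for "woyjclhets": intermediate "tswoyjclhe", final "tswoyjclh".
(Check on "emeraldl": → "dlemeral" → "dlemera" ✓)

tswoyjclh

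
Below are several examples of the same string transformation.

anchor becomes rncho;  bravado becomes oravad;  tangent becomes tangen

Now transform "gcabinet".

The rule is to delete the first character, then move the last character to the front.
Applying both steps to "gcabinet": "cabinet", then "tcabine".
(Check on "tangent": → "angent" → "tangen" ✓)

tcabine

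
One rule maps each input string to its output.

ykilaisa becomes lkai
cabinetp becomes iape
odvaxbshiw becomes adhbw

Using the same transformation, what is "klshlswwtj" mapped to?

hlwsj

Looking at the pairs, the operation is to keep every other character starting from the second (positions 2nd, 4th, 6th, ...), then swap each adjacent pair of characters (1↔2, 3↔4, ...).
Starting from "klshlswwtj": after the first operation, "lhswj"; after the second, "hlwsj".
(Check on "odvaxbshiw": → "dabhw" → "adhbw" ✓)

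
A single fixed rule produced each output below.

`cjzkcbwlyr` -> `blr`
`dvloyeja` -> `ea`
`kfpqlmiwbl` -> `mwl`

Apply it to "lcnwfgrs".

gs

Looking at the pairs, the operation is to keep every other character starting from the second (positions 2nd, 4th, 6th, ...), then delete the first 2 characters.
"lcnwfgrs" → "gs".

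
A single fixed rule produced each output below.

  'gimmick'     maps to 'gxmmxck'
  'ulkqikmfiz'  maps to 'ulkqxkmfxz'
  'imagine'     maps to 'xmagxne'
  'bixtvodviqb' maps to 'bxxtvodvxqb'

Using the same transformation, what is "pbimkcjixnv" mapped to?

What's happening: replace every "i" with "x".
Doing the same to "pbimkcjixnv": "pbxmkcjxxnv".

pbxmkcjxxnv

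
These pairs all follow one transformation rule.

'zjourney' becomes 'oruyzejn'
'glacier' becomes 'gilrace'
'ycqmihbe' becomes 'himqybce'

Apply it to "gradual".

glruaad

In each case the input is transformed by: sort the characters into alphabetical order, then move the first 3 characters to the end (rotate left by 3).
Starting from "gradual": after the first operation, "aadglru"; after the second, "glruaad".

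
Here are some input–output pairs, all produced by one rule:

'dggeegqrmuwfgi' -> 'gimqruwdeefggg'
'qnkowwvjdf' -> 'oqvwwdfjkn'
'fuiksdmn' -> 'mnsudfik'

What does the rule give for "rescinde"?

inrscdee

Each output is the input with this applied: sort the characters into alphabetical order, then swap the front and back halves of the string.
For "rescinde", step one produces "cdeeinrs"; step two turns that into "inrscdee".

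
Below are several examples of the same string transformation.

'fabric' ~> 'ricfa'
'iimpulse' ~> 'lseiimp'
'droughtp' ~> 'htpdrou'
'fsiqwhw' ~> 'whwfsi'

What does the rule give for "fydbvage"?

What's happening: move the last 3 characters to the front (rotate right by 3), then delete the last character.
On "fydbvage": the first step gives "agefydbv", and the second then gives "agefydb".

agefydb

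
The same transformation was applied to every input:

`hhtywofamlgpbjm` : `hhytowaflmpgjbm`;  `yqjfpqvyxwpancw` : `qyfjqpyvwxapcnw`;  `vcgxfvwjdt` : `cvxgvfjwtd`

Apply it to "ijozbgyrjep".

The transformation: swap each adjacent pair of characters (1↔2, 3↔4, ...).
"ijozbgyrjep" → "jizogbryejp".

jizogbryejp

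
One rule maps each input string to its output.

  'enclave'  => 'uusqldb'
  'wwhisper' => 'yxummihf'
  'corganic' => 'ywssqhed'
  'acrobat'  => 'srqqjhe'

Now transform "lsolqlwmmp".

migfeccbbb

Rule — shift every letter 10 places backward in the alphabet (wrapping around), then sort the characters into reverse alphabetical order.
For "lsolqlwmmp", step one produces "biebgbmccf"; step two turns that into "migfeccbbb".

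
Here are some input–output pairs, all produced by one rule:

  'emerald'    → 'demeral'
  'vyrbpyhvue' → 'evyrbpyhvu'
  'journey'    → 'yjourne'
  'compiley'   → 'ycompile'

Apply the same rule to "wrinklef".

What's happening: move the last character to the front.
Applying that to "wrinklef" gives "fwrinkle".

fwrinkle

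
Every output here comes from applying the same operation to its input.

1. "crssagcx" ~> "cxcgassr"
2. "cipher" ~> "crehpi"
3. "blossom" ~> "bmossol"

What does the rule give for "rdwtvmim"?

rmimvtwd

Rule — reverse the string, then move the last character to the front.
Starting from "rdwtvmim": after the first operation, "mimvtwdr"; after the second, "rmimvtwd".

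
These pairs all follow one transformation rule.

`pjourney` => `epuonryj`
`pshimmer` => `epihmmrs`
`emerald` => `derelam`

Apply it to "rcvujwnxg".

The pattern: swap each adjacent pair of characters (1↔2, 3↔4, ...), then swap the first and last characters.
Working it through for "rcvujwnxg": intermediate "cruvwjxng", final "gruvwjxnc".

gruvwjxnc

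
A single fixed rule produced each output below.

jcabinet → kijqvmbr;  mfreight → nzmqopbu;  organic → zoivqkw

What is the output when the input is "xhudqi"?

pclyqf

In each case the input is transformed by: move the first character to the end, then shift every letter 8 places forward in the alphabet (wrapping around).
Working it through for "xhudqi": intermediate "hudqix", final "pclyqf".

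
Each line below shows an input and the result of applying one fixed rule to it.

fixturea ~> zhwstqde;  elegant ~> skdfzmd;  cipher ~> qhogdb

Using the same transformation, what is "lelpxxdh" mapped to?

gdkowwck

Rule — shift every letter 1 place backward in the alphabet (wrapping around), then swap the first and last characters.
"lelpxxdh" → "kdkowwcg" → "gdkowwck".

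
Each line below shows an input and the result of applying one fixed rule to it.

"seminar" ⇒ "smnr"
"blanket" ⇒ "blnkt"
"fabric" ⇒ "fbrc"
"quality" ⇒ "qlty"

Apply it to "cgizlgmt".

The pattern: remove every vowel.
Applying that to "cgizlgmt" gives "cgzlgmt".

cgzlgmt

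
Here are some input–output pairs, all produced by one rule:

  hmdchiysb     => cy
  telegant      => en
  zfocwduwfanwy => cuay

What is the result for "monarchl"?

ah

Rule — keep one character in every 3, starting at position 1 (positions 1st, 4th, 7th, ...), then delete the first character.
Applying that to "monarchl" gives "ah".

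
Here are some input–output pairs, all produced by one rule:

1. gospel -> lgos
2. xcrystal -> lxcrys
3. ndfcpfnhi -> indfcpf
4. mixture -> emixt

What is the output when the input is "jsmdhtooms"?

sjsmdhto

The rule is to move the last 3 characters to the front (rotate right by 3), then delete the first 2 characters.
Applying both steps to "jsmdhtooms": "omsjsmdhto", then "sjsmdhto".
(Check on "ndfcpfnhi": → "nhindfcpf" → "indfcpf" ✓)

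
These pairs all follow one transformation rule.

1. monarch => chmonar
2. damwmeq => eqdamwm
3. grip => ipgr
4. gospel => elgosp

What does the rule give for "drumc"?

mcdru

In each case the input is transformed by: move the last 2 characters to the front (rotate right by 2).
For "drumc" the result is "mcdru".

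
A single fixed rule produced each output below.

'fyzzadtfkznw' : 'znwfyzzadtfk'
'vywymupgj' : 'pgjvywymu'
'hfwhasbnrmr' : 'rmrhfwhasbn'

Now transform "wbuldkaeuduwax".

waxwbuldkaeudu

The transformation: move the last 3 characters to the front (rotate right by 3).
Applying that to "wbuldkaeuduwax" gives "waxwbuldkaeudu".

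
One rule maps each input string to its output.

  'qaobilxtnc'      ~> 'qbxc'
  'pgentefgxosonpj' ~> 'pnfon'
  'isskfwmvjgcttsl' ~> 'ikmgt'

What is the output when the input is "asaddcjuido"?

The pattern: keep one character in every 3, starting at position 1 (positions 1st, 4th, 7th, ...).
So "asaddcjuido" becomes "adjd".

adjd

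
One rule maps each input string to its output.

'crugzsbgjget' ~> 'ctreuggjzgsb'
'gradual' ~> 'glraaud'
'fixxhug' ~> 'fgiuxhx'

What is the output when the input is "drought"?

Looking at the pairs, the operation is to take characters alternately from the front and the back (1st, last, 2nd, 2nd-last, ...).
For "drought" the result is "dtrhogu".

dtrhogu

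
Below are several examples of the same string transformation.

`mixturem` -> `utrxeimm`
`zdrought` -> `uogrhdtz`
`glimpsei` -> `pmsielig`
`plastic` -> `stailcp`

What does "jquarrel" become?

Rule — take characters alternately from the front and the back (1st, last, 2nd, 2nd-last, ...), then reverse the string.
"jquarrel" → "jlqeurar" → "rarueqlj".

rarueqlj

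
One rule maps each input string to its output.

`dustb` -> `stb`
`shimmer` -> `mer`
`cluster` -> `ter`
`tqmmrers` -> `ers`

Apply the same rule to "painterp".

erp

The rule is to keep only the last 3 characters.
"painterp" → "erp".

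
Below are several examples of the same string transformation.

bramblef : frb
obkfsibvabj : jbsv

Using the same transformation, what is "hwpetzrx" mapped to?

xwt

Looking at the pairs, the operation is to keep one character in every 3, starting at position 2 (positions 2nd, 5th, 8th, ...), then move the last character to the front.
Working it through for "hwpetzrx": intermediate "wtx", final "xwt".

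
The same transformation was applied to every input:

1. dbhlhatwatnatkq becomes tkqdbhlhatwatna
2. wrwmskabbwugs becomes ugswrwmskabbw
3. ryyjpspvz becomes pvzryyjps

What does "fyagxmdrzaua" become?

auafyagxmdrz

What's happening: move the last 3 characters to the front (rotate right by 3).
Applying that to "fyagxmdrzaua" gives "auafyagxmdrz".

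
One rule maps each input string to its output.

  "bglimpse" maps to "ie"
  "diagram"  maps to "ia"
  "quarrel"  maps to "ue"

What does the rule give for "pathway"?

aa

Looking at the pairs, the operation is to keep every other character starting from the second (positions 2nd, 4th, 6th, ...), then keep only the vowels.
On "pathway": the first step gives "aha", and the second then gives "aa".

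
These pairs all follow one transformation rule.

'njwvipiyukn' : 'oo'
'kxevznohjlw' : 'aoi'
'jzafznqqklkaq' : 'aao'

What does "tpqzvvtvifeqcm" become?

The rule is to shift every letter 1 place forward in the alphabet (wrapping around), then keep only the vowels.
"tpqzvvtvifeqcm" → "uqrawwuwjgfrdn" → "uau".

uau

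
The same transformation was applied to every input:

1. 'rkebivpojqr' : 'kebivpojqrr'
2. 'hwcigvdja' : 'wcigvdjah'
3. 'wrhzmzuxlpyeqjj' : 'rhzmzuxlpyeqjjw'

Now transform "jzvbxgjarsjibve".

zvbxgjarsjibvej

The rule is to move the first character to the end.
So "jzvbxgjarsjibve" becomes "zvbxgjarsjibvej".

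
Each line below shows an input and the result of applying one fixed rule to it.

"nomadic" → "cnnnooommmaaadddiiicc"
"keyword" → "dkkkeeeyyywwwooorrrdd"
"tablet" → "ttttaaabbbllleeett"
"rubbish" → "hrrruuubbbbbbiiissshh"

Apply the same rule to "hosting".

Each output is the input with this applied: repeat every character 3 times, then move the last character to the front.
On "hosting": the first step gives "hhhooossstttiiinnnggg", and the second then gives "ghhhooossstttiiinnngg".

ghhhooossstttiiinnngg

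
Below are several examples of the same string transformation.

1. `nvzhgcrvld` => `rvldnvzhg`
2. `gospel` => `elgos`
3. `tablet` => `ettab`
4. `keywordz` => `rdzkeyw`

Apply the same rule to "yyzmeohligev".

ligevyyzmeo

The rule is to swap the front and back halves of the string, then delete the first character.
For "yyzmeohligev", step one produces "hligevyyzmeo"; step two turns that into "ligevyyzmeo".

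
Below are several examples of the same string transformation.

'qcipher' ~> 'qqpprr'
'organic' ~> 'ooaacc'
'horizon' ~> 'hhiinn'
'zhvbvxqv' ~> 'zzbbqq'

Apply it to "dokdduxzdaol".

Each output is the input with this applied: keep one character in every 3, starting at position 1 (positions 1st, 4th, 7th, ...), then double every character.
For "dokdduxzdaol" the result is "ddddxxaa".
(Check on "organic": → "oac" → "ooaacc" ✓)

ddddxxaa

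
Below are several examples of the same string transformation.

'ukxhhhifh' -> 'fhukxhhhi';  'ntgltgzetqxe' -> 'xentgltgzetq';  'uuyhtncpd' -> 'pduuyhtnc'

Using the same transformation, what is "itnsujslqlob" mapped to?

obitnsujslql

Rule — move the last 2 characters to the front (rotate right by 2).
"itnsujslqlob" → "obitnsujslql".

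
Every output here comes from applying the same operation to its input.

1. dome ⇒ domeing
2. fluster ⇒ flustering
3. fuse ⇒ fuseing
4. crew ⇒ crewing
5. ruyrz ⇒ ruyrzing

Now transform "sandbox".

sandboxing

Looking at the pairs, the operation is to append "ing".
Applying that to "sandbox" gives "sandboxing".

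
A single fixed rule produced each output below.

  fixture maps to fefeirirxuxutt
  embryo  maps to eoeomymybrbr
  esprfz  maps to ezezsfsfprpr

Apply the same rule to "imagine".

What's happening: double every character, then take characters alternately from the front and the back (1st, last, 2nd, 2nd-last, ...).
"imagine" → "iimmaaggiinnee" → "ieiemnmnaiaigg".

ieiemnmnaiaigg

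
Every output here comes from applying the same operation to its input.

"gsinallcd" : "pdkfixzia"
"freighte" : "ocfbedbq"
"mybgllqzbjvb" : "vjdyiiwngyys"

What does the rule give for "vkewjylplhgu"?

Rule — shift every letter 3 places backward in the alphabet (wrapping around), then swap each adjacent pair of characters (1↔2, 3↔4, ...).
Doing the same to "vkewjylplhgu": "hstbvgmieird".

hstbvgmieird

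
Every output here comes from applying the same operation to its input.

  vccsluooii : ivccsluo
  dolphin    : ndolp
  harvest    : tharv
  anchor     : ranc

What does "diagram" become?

The rule is to move the last 3 characters to the front (rotate right by 3), then delete the first 2 characters.
On "diagram" that produces "mdiag".

mdiag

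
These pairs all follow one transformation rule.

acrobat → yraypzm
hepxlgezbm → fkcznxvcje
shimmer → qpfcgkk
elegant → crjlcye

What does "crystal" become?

Looking at the pairs, the operation is to shift every letter 2 places backward in the alphabet (wrapping around), then take characters alternately from the front and the back (1st, last, 2nd, 2nd-last, ...).
Working it through for "crystal": intermediate "apwqryj", final "ajpywrq".

ajpywrq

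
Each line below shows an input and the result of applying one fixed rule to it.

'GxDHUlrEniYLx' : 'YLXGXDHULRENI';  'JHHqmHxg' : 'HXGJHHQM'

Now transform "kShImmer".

MERKSHIM

The pattern: move the last 3 characters to the front (rotate right by 3), then convert every letter to uppercase.
Applying both steps to "kShImmer": "merkShIm", then "MERKSHIM".
(Check on "JHHqmHxg": → "HxgJHHqm" → "HXGJHHQM" ✓)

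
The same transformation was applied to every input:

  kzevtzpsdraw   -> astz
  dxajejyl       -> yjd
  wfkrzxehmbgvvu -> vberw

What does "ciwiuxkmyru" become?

rkic

In each case the input is transformed by: reverse the string, then keep one character in every 3, starting at position 2 (positions 2nd, 5th, 8th, ...).
On "ciwiuxkmyru": the first step gives "urymkxuiwic", and the second then gives "rkic".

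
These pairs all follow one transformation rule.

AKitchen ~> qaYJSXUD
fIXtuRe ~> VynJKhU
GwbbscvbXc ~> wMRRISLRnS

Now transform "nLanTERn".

DbQDjuhD

What's happening: shift every letter 10 places backward in the alphabet (wrapping around), then flip the case of every letter.
Working it through for "nLanTERn": intermediate "dBqdJUHd", final "DbQDjuhD".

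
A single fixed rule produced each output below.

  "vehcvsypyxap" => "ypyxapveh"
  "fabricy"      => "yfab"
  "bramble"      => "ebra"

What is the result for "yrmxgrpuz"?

What's happening: move the first 3 characters to the end (rotate left by 3), then delete the first 3 characters.
Working it through for "yrmxgrpuz": intermediate "xgrpuzyrm", final "puzyrm".

puzyrm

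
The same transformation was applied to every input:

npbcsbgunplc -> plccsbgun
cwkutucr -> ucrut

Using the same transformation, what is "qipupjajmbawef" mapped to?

Looking at the pairs, the operation is to delete the first 3 characters, then move the last 3 characters to the front (rotate right by 3).
For "qipupjajmbawef" the result is "wefupjajmba".

wefupjajmba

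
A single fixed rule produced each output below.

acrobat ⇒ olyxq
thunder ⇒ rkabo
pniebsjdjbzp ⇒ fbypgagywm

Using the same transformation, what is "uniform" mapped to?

fcloj

The rule is to shift every letter 3 places backward in the alphabet (wrapping around), then delete the first 2 characters.
"uniform" → "fcloj".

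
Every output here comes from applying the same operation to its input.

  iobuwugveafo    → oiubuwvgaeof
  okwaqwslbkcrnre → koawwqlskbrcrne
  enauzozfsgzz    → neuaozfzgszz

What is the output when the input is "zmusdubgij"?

mzsuudgbji

Looking at the pairs, the operation is to swap each adjacent pair of characters (1↔2, 3↔4, ...).
"zmusdubgij" → "mzsuudgbji".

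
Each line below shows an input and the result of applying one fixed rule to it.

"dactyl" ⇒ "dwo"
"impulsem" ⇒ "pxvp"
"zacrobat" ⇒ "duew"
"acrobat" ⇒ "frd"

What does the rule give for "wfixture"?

iaxh

Rule — keep every other character starting from the second (positions 2nd, 4th, 6th, ...), then shift every letter 3 places forward in the alphabet (wrapping around).
For "wfixture", step one produces "fxue"; step two turns that into "iaxh".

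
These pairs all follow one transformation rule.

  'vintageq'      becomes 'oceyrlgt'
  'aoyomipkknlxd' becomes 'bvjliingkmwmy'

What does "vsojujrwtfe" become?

cdruphshmqt

Rule — reverse the string, then shift every letter 2 places backward in the alphabet (wrapping around).
Doing the same to "vsojujrwtfe": "cdruphshmqt".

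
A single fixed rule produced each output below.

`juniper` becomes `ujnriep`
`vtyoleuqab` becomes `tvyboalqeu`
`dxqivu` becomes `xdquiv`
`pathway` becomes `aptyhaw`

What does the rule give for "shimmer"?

hsirmem

Rule — move the first character to the end, then take characters alternately from the front and the back (1st, last, 2nd, 2nd-last, ...).
Applying that to "shimmer" gives "hsirmem".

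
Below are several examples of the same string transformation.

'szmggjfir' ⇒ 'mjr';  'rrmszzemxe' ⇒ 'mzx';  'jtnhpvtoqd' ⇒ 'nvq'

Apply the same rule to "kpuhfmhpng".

Looking at the pairs, the operation is to keep one character in every 3, starting at position 3 (positions 3rd, 6th, 9th, ...).
Applying that to "kpuhfmhpng" gives "umn".

umn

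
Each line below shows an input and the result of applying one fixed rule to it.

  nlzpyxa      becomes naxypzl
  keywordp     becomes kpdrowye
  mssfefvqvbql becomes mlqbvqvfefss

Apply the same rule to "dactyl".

dlytca

Each output is the input with this applied: move the first character to the end, then reverse the string.
For "dactyl", step one produces "actyld"; step two turns that into "dlytca".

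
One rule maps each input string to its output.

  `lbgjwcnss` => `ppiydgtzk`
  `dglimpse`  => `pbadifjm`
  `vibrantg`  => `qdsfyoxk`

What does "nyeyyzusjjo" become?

glkvbvvwrpg

The transformation: shift every letter 3 places backward in the alphabet (wrapping around), then move the last 2 characters to the front (rotate right by 2).
On "nyeyyzusjjo": the first step gives "kvbvvwrpggl", and the second then gives "glkvbvvwrpg".
(Check on "lbgjwcnss": → "iydgtzkpp" → "ppiydgtzk" ✓)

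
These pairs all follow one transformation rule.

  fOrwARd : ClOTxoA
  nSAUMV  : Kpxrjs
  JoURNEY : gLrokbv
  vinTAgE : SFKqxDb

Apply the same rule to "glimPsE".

DIFJmPb

Looking at the pairs, the operation is to shift every letter 3 places backward in the alphabet (wrapping around), then flip the case of every letter.
"glimPsE" → "DIFJmPb".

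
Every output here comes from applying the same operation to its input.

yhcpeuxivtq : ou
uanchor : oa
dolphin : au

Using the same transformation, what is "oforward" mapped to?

Rule — shift every letter 12 places forward in the alphabet (wrapping around), then keep only the vowels.
Applying both steps to "oforward": "aradimdp", then "aai".

aai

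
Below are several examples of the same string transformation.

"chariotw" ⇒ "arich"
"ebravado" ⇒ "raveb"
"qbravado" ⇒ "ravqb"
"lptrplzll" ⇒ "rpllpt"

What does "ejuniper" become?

uniej

In each case the input is transformed by: delete the last 3 characters, then move the last 3 characters to the front (rotate right by 3).
"ejuniper" → "ejuni" → "uniej".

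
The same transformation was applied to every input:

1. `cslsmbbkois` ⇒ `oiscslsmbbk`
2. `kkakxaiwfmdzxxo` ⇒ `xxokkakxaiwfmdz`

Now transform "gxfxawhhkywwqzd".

qzdgxfxawhhkyww

The pattern: move the last 3 characters to the front (rotate right by 3).
Doing the same to "gxfxawhhkywwqzd": "qzdgxfxawhhkyww".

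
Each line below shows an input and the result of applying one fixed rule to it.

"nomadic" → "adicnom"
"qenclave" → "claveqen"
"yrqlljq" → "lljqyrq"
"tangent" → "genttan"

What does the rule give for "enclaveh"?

In each case the input is transformed by: move the first 3 characters to the end (rotate left by 3).
For "enclaveh" the result is "lavehenc".

lavehenc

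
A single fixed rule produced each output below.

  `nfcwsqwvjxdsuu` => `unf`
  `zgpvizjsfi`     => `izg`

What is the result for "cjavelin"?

The rule is to move the last character to the front, then keep only the first 3 characters.
Working it through for "cjavelin": intermediate "ncjaveli", final "ncj".

ncj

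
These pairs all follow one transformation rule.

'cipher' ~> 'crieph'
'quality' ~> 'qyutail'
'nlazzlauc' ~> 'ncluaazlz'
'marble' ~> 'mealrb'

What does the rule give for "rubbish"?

rhusbib

In each case the input is transformed by: take characters alternately from the front and the back (1st, last, 2nd, 2nd-last, ...).
For "rubbish" the result is "rhusbib".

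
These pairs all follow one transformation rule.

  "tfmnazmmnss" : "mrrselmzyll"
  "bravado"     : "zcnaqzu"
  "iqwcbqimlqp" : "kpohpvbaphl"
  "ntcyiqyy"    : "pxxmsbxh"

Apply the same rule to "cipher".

gdqbho

In each case the input is transformed by: move the last 3 characters to the front (rotate right by 3), then shift every letter 1 place backward in the alphabet (wrapping around).
Applying both steps to "cipher": "hercip", then "gdqbho".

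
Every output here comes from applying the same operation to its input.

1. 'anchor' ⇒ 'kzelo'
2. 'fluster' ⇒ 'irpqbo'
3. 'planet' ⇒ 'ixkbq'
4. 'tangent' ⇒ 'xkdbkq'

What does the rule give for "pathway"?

The transformation: shift every letter 3 places backward in the alphabet (wrapping around), then delete the first character.
Starting from "pathway": after the first operation, "mxqetxv"; after the second, "xqetxv".
(Check on "fluster": → "cirpqbo" → "irpqbo" ✓)

xqetxv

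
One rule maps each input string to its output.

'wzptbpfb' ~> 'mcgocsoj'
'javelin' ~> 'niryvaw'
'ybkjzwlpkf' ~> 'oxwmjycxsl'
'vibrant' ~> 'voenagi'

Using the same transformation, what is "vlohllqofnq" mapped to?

ybuyydbsadi

In each case the input is transformed by: shift every letter 13 places forward in the alphabet (wrapping around) — i.e. ROT13, then move the first character to the end.
Working it through for "vlohllqofnq": intermediate "iybuyydbsad", final "ybuyydbsadi".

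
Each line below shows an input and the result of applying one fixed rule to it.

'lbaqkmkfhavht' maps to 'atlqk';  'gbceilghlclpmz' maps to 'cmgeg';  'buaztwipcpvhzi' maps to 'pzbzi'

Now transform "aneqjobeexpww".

Looking at the pairs, the operation is to keep one character in every 3, starting at position 1 (positions 1st, 4th, 7th, ...), then move the first 3 characters to the end (rotate left by 3).
Applying both steps to "aneqjobeexpww": "aqbxw", then "xwaqb".

xwaqb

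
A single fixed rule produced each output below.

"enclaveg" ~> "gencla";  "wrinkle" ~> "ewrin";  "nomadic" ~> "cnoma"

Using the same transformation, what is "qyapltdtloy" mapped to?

The pattern: move the last character to the front, then delete the last 2 characters.
On "qyapltdtloy": the first step gives "yqyapltdtlo", and the second then gives "yqyapltdt".
(Check on "enclaveg": → "genclave" → "gencla" ✓)

yqyapltdt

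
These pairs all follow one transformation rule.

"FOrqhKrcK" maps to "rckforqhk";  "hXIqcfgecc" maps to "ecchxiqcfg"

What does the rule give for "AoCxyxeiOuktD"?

Looking at the pairs, the operation is to move the last 3 characters to the front (rotate right by 3), then convert every letter to lowercase.
"AoCxyxeiOuktD" → "ktDAoCxyxeiOu" → "ktdaocxyxeiou".

ktdaocxyxeiou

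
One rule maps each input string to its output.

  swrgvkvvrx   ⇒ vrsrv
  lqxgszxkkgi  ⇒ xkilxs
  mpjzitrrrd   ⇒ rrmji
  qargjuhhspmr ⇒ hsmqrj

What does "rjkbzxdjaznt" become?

danrkz

In each case the input is transformed by: keep every other character starting from the first (positions 1st, 3rd, 5th, ...), then move the first 3 characters to the end (rotate left by 3).
Starting from "rjkbzxdjaznt": after the first operation, "rkzdan"; after the second, "danrkz".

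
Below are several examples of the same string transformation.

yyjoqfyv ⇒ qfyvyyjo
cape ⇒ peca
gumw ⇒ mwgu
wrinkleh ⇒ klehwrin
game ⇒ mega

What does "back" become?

ckba

The pattern: swap the front and back halves of the string.
On "back" that produces "ckba".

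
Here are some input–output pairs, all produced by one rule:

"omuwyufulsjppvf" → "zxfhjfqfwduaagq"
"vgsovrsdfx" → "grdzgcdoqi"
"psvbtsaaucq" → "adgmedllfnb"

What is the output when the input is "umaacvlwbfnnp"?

Looking at the pairs, the operation is to shift every letter 11 places forward in the alphabet (wrapping around).
Doing the same to "umaacvlwbfnnp": "fxllngwhmqyya".

fxllngwhmqyya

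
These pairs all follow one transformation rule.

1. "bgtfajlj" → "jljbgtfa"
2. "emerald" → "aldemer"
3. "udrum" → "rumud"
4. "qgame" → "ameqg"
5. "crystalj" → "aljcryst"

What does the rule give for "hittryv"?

What's happening: move the last 3 characters to the front (rotate right by 3).
On "hittryv" that produces "ryvhitt".

ryvhitt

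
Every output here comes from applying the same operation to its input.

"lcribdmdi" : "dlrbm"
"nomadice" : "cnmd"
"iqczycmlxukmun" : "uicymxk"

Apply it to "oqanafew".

eoaa

Each output is the input with this applied: move the last 2 characters to the front (rotate right by 2), then keep every other character starting from the first (positions 1st, 3rd, 5th, ...).
So "oqanafew" becomes "eoaa".
(Check on "iqczycmlxukmun": → "uniqczycmlxukm" → "uicymxk" ✓)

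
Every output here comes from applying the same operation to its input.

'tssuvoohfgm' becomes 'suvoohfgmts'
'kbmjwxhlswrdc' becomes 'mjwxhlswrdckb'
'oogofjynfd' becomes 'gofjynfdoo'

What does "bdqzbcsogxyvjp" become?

qzbcsogxyvjpbd

The transformation: move the first 2 characters to the end (rotate left by 2).
For "bdqzbcsogxyvjp" the result is "qzbcsogxyvjpbd".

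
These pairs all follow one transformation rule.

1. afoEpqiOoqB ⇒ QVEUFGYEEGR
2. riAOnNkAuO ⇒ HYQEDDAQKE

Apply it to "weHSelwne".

The pattern: shift every letter 10 places backward in the alphabet (wrapping around), then convert every letter to uppercase.
Working it through for "weHSelwne": intermediate "muXIubmdu", final "MUXIUBMDU".
(Check on "afoEpqiOoqB": → "qveUfgyEegR" → "QVEUFGYEEGR" ✓)

MUXIUBMDU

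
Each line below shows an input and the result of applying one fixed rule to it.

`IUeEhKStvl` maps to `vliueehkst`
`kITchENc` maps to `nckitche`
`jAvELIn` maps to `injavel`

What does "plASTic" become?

icplast

What's happening: move the last 2 characters to the front (rotate right by 2), then convert every letter to lowercase.
Applying both steps to "plASTic": "icplAST", then "icplast".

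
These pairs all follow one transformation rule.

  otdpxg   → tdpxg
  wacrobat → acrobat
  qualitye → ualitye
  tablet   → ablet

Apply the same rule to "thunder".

The rule is to delete the first character.
On "thunder" that produces "hunder".

hunder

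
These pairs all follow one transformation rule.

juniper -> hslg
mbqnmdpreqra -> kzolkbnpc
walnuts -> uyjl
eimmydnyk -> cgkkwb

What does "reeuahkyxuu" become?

pccsyfiw

The pattern: shift every letter 2 places backward in the alphabet (wrapping around), then delete the last 3 characters.
Doing the same to "reeuahkyxuu": "pccsyfiw".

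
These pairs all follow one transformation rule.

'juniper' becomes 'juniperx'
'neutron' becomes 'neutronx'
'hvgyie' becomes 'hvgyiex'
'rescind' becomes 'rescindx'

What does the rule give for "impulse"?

In each case the input is transformed by: append "x".
"impulse" → "impulsex".

impulsex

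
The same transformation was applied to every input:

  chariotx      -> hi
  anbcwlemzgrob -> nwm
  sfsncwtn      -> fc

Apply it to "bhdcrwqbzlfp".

hrb

What's happening: keep one character in every 3, starting at position 2 (positions 2nd, 5th, 8th, ...), then delete the last character.
Doing the same to "bhdcrwqbzlfp": "hrb".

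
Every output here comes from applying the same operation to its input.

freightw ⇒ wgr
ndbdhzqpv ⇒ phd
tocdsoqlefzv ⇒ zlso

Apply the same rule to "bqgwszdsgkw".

wssq

The transformation: keep one character in every 3, starting at position 2 (positions 2nd, 5th, 8th, ...), then reverse the string.
Working it through for "bqgwszdsgkw": intermediate "qssw", final "wssq".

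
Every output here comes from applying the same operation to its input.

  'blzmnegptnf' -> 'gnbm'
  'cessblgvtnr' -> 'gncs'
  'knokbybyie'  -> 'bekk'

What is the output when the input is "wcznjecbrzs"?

The rule is to keep one character in every 3, starting at position 1 (positions 1st, 4th, 7th, ...), then swap the front and back halves of the string.
Working it through for "wcznjecbrzs": intermediate "wncz", final "czwn".

czwn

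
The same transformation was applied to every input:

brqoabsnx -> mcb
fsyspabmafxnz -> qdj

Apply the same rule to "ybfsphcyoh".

The transformation: shift every letter 11 places forward in the alphabet (wrapping around), then keep only the first 3 characters.
Applying both steps to "ybfsphcyoh": "jmqdasnjzs", then "jmq".

jmq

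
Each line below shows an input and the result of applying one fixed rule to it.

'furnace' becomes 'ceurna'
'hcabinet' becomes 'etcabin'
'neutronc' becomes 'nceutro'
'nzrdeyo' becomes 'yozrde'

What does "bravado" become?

dorava

In each case the input is transformed by: delete the first character, then move the last 2 characters to the front (rotate right by 2).
For "bravado", step one produces "ravado"; step two turns that into "dorava".
(Check on "nzrdeyo": → "zrdeyo" → "yozrde" ✓)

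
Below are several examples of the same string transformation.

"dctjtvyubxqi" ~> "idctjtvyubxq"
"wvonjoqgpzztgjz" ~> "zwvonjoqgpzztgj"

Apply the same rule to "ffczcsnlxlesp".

pffczcsnlxles

Each output is the input with this applied: move the last character to the front.
Doing the same to "ffczcsnlxlesp": "pffczcsnlxles".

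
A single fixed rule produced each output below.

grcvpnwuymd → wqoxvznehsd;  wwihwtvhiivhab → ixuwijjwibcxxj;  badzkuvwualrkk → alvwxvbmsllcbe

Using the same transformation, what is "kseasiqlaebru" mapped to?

btjrmbfcsvltf

Looking at the pairs, the operation is to shift every letter 1 place forward in the alphabet (wrapping around), then move the first 3 characters to the end (rotate left by 3).
Working it through for "kseasiqlaebru": intermediate "ltfbtjrmbfcsv", final "btjrmbfcsvltf".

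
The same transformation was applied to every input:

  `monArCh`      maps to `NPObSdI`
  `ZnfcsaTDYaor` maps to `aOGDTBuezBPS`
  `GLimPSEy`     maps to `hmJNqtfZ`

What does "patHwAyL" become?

QBUiXbZm

Rule — flip the case of every letter, then shift every letter 1 place forward in the alphabet (wrapping around).
Doing the same to "patHwAyL": "QBUiXbZm".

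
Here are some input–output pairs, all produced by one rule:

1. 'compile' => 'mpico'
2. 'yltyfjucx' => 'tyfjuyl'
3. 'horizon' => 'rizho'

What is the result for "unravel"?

Looking at the pairs, the operation is to delete the last 2 characters, then move the first 2 characters to the end (rotate left by 2).
So "unravel" becomes "ravun".

ravun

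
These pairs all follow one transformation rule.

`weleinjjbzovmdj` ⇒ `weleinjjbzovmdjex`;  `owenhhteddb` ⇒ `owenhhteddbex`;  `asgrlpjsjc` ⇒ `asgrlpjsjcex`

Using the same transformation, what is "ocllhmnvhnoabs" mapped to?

The pattern: append "ex".
Doing the same to "ocllhmnvhnoabs": "ocllhmnvhnoabsex".

ocllhmnvhnoabsex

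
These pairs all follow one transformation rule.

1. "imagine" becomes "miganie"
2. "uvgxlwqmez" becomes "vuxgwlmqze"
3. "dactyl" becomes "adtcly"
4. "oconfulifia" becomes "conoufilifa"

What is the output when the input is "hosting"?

What's happening: swap each adjacent pair of characters (1↔2, 3↔4, ...).
On "hosting" that produces "ohtsnig".

ohtsnig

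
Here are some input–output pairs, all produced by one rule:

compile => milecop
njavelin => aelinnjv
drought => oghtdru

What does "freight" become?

Rule — move the first 3 characters to the end (rotate left by 3), then swap the first and last characters.
Doing the same to "freight": "eghtfri".
(Check on "njavelin": → "velinnja" → "aelinnjv" ✓)

eghtfri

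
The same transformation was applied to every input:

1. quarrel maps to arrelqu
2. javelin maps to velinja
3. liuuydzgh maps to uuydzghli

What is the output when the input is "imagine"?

agineim

In each case the input is transformed by: move the first 2 characters to the end (rotate left by 2).
On "imagine" that produces "agineim".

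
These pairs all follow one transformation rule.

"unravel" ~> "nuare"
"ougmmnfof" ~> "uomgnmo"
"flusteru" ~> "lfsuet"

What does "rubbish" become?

urbbs

What's happening: swap each adjacent pair of characters (1↔2, 3↔4, ...), then delete the last 2 characters.
Applying that to "rubbish" gives "urbbs".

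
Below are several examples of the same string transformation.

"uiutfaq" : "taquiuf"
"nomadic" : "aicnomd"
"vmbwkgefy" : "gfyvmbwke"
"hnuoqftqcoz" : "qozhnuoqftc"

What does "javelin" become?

In each case the input is transformed by: move the last 3 characters to the front (rotate right by 3), then swap the first and last characters.
Applying both steps to "javelin": "linjave", then "einjavl".

einjavl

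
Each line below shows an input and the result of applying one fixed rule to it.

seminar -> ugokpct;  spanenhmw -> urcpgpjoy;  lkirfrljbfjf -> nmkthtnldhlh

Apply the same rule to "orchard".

qtejctf

The transformation: shift every letter 2 places forward in the alphabet (wrapping around).
On "orchard" that produces "qtejctf".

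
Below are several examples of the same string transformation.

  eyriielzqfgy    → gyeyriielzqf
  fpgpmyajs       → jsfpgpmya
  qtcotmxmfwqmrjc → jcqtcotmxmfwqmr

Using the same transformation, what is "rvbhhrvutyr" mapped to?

What's happening: move the last 2 characters to the front (rotate right by 2).
For "rvbhhrvutyr" the result is "yrrvbhhrvut".

yrrvbhhrvut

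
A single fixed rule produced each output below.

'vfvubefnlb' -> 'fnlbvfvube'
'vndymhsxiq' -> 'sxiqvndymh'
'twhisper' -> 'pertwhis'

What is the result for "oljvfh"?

fholjv

In each case the input is transformed by: swap the front and back halves of the string, then move the first character to the end.
"oljvfh" → "fholjv".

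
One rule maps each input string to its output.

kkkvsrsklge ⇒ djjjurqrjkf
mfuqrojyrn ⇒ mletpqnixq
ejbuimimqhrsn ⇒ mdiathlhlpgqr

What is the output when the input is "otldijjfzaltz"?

ynskchiieyzks

The transformation: move the last character to the front, then shift every letter 1 place backward in the alphabet (wrapping around).
Starting from "otldijjfzaltz": after the first operation, "zotldijjfzalt"; after the second, "ynskchiieyzks".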